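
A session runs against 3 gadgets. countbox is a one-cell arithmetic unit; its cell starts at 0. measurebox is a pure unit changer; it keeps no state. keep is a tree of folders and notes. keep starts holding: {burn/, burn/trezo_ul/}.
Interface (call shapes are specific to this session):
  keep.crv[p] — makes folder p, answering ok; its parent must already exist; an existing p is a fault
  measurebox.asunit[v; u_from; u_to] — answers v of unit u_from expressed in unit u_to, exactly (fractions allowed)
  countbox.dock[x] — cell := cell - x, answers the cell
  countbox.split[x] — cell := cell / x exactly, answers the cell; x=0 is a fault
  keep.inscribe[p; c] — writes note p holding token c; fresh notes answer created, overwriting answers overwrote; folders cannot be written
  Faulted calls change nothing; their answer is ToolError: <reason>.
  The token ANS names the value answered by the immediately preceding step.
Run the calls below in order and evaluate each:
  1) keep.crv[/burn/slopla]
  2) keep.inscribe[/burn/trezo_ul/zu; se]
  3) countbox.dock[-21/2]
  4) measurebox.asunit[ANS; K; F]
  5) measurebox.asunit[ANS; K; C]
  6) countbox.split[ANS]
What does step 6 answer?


;; 1. crv(/burn/slopla) == ok
;; 2. inscribe(/burn/trezo_ul/zu, se) == created
;; 3. dock(-21/2) == 21/2
;; 4. asunit(ANS, K, F) == -44077/100
;; 5. asunit(ANS, K, C) == -17848/25
;; 6. split(ANS) == -525/35696

Answer: -525/35696


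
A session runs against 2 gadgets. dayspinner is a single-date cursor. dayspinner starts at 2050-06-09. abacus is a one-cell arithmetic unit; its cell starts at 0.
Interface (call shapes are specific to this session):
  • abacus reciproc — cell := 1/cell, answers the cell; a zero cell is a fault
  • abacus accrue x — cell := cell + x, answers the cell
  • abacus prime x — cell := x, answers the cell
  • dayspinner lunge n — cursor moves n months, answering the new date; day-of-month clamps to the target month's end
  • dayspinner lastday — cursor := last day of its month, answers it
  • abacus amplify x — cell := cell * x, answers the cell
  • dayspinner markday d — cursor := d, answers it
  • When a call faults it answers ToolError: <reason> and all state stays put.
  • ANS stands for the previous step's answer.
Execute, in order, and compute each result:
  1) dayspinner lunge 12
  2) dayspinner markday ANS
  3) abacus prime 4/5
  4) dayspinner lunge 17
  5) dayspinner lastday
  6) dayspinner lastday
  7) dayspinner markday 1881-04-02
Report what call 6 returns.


Answer: 2052-11-30

Derivation:
$ dayspinner lunge n: 12
[out] 2051-06-09
$ dayspinner markday d: ANS
[out] 2051-06-09
$ abacus prime x: 4/5
[out] 4/5
$ dayspinner lunge n: 17
[out] 2052-11-09
$ dayspinner lastday
[out] 2052-11-30
$ dayspinner lastday
[out] 2052-11-30
$ dayspinner markday d: 1881-04-02
[out] 1881-04-02


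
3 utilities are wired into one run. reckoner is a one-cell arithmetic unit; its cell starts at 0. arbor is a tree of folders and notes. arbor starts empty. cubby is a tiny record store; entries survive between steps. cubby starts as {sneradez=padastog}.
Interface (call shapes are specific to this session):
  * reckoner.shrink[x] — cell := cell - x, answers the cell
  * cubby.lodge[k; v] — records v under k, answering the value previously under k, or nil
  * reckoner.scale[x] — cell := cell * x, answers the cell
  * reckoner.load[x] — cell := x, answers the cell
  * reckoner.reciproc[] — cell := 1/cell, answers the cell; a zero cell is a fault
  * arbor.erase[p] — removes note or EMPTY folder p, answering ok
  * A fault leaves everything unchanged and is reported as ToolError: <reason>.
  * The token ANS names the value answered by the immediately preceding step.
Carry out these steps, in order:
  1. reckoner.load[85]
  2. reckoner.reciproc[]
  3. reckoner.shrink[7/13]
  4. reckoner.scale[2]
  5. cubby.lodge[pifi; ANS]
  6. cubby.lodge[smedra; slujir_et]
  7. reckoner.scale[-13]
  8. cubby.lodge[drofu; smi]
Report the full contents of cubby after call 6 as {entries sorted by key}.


! 1. reckoner.load(x='85') == 85
! 2. reckoner.reciproc() == 1/85
! 3. reckoner.shrink(x='7/13') == -582/1105
! 4. reckoner.scale(x='2') == -1164/1105
! 5. cubby.lodge(k='pifi', v='ANS') == nil
! 6. cubby.lodge(k='smedra', v='slujir_et') == nil
! 7. reckoner.scale(x='-13') == 1164/85
! 8. cubby.lodge(k='drofu', v='smi') == nil

Answer: {pifi=-1164/1105, smedra=slujir_et, sneradez=padastog}


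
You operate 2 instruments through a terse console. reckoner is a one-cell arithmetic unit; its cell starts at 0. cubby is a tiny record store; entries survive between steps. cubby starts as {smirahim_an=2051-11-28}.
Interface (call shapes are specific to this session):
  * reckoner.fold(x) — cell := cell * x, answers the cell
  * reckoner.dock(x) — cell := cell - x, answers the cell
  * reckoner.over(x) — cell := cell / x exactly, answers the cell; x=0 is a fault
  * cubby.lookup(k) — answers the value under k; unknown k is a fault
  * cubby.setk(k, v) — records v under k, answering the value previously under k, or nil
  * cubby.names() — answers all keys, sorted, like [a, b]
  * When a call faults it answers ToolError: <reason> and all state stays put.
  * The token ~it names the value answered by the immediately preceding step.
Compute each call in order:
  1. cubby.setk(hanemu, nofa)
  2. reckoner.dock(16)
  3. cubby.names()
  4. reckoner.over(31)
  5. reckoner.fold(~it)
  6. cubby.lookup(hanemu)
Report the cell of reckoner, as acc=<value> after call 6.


> setk k='hanemu' v='nofa'
:: nil
> dock x='16'
:: -16
> names
:: [hanemu, smirahim_an]
> over x='31'
:: -16/31
> fold x='~it'
:: 256/961
> lookup k='hanemu'
:: nofa

Answer: acc=256/961


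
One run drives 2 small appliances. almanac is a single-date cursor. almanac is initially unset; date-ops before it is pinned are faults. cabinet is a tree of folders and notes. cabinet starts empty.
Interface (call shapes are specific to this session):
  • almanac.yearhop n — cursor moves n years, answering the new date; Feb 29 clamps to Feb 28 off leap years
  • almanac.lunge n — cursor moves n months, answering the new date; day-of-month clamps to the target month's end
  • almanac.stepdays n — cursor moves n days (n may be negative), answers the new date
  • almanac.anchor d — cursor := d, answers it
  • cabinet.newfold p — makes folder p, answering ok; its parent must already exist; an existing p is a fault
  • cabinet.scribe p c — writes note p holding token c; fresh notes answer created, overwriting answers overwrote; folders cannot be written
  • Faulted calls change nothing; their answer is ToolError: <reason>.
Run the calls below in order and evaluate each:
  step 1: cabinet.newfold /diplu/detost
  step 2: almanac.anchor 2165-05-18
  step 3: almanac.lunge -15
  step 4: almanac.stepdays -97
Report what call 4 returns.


# 1. cabinet.newfold(p=/diplu/detost) == ToolError: no parent
# 2. almanac.anchor(d=2165-05-18) == 2165-05-18
# 3. almanac.lunge(n=-15) == 2164-02-18
# 4. almanac.stepdays(n=-97) == 2163-11-13

Answer: 2163-11-13


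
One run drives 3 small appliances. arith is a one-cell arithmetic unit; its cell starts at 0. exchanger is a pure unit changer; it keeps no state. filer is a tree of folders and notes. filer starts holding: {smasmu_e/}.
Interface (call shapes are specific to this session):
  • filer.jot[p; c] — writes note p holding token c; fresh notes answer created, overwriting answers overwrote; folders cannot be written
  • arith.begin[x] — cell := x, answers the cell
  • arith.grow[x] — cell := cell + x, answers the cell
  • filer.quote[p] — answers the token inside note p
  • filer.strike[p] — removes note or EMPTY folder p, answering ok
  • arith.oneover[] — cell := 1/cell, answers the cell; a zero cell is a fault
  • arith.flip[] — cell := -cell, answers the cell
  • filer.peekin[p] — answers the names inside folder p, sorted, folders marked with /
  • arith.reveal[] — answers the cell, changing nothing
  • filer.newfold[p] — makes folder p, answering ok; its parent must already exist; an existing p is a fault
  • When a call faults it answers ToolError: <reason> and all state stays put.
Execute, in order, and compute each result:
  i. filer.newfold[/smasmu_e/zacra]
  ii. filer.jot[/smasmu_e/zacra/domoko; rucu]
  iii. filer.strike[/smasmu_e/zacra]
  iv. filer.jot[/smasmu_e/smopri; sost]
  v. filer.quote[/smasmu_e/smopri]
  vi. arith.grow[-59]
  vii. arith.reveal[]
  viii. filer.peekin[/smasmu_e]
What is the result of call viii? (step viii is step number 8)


Answer: [smopri, zacra/]

Derivation:
I use filer.newfold(p: /smasmu_e/zacra), yielding ok.
I invoke filer.jot(p: /smasmu_e/zacra/domoko, c: rucu), and see created.
I invoke filer.strike(p: /smasmu_e/zacra), — result: ToolError: not empty.
I try filer.jot(p: /smasmu_e/smopri, c: sost): created.
I call filer.quote(p: /smasmu_e/smopri), yielding sost.
Then arith.grow(x: -59), giving -59.
I invoke arith.reveal, and get -59.
I call filer.peekin(p: /smasmu_e), → [smopri, zacra/].


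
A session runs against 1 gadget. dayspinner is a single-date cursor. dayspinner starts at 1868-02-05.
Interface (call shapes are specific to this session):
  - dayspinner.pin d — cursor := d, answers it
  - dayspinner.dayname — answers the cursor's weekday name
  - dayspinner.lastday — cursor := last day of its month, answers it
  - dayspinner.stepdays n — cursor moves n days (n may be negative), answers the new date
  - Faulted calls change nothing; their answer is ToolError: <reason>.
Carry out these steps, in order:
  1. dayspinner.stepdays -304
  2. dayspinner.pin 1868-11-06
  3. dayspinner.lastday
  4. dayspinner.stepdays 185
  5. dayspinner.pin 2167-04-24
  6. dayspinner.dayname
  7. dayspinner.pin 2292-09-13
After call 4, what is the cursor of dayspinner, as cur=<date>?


Act: dayspinner.stepdays[n='-304']
Obs: 1867-04-07
Act: dayspinner.pin[d='1868-11-06']
Obs: 1868-11-06
Act: dayspinner.lastday[]
Obs: 1868-11-30
Act: dayspinner.stepdays[n='185']
Obs: 1869-06-03
Act: dayspinner.pin[d='2167-04-24']
Obs: 2167-04-24
Act: dayspinner.dayname[]
Obs: Friday
Act: dayspinner.pin[d='2292-09-13']
Obs: 2292-09-13

Answer: cur=1869-06-03


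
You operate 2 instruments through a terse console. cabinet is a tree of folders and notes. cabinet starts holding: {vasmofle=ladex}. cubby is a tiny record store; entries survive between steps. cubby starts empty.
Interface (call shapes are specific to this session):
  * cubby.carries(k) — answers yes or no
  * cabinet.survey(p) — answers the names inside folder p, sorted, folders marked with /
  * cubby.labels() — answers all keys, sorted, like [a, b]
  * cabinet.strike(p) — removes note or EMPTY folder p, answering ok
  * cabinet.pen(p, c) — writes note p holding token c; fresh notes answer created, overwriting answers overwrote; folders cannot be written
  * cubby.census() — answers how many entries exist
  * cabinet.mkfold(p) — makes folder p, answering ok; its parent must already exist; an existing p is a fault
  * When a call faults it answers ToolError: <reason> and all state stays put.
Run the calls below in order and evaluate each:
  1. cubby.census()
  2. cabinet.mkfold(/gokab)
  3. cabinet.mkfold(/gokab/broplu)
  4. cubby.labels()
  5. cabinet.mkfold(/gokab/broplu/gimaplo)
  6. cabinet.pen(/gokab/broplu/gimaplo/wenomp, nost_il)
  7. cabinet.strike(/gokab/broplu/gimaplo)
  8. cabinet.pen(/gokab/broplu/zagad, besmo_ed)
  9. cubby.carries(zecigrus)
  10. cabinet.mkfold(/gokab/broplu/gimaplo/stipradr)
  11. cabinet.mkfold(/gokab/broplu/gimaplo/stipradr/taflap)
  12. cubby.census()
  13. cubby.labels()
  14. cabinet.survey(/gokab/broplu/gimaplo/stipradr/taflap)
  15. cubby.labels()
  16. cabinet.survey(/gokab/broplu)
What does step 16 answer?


Answer: [gimaplo/, zagad]

Derivation:
>> census()
<< 0
>> mkfold(p=/gokab)
<< ok
>> mkfold(p=/gokab/broplu)
<< ok
>> labels()
<< []
>> mkfold(p=/gokab/broplu/gimaplo)
<< ok
>> pen(p=/gokab/broplu/gimaplo/wenomp, c=nost_il)
<< created
>> strike(p=/gokab/broplu/gimaplo)
<< ToolError: not empty
>> pen(p=/gokab/broplu/zagad, c=besmo_ed)
<< created
>> carries(k=zecigrus)
<< no
>> mkfold(p=/gokab/broplu/gimaplo/stipradr)
<< ok
>> mkfold(p=/gokab/broplu/gimaplo/stipradr/taflap)
<< ok
>> census()
<< 0
>> labels()
<< []
>> survey(p=/gokab/broplu/gimaplo/stipradr/taflap)
<< []
>> labels()
<< []
>> survey(p=/gokab/broplu)
<< [gimaplo/, zagad]


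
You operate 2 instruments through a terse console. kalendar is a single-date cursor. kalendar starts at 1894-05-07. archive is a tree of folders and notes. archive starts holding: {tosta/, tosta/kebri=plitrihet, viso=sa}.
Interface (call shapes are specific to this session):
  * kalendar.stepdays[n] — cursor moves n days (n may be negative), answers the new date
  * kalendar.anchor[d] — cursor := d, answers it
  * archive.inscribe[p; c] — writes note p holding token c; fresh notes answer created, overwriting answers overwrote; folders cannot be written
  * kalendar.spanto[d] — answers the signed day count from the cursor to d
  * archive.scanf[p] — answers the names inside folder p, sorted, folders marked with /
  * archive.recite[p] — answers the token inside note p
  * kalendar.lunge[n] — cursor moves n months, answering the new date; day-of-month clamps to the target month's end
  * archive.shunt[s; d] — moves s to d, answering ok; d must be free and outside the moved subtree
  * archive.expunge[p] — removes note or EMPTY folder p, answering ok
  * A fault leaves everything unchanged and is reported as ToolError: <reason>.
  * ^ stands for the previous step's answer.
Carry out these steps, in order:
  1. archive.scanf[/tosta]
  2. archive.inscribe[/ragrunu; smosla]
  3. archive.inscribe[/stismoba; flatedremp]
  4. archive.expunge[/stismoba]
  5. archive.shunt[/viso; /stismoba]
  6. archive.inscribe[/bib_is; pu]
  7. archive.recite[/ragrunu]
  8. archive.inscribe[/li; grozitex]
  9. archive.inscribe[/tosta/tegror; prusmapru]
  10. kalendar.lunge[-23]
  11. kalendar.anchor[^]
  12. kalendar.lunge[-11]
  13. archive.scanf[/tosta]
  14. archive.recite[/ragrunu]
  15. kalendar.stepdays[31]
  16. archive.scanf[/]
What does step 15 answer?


>>> archive.scanf p: /tosta
:: [kebri]
>>> archive.inscribe p: /ragrunu c: smosla
:: created
>>> archive.inscribe p: /stismoba c: flatedremp
:: created
>>> archive.expunge p: /stismoba
:: ok
>>> archive.shunt s: /viso d: /stismoba
:: ok
>>> archive.inscribe p: /bib_is c: pu
:: created
>>> archive.recite p: /ragrunu
:: smosla
>>> archive.inscribe p: /li c: grozitex
:: created
>>> archive.inscribe p: /tosta/tegror c: prusmapru
:: created
>>> kalendar.lunge n: -23
:: 1892-06-07
>>> kalendar.anchor d: ^
:: 1892-06-07
>>> kalendar.lunge n: -11
:: 1891-07-07
>>> archive.scanf p: /tosta
:: [kebri, tegror]
>>> archive.recite p: /ragrunu
:: smosla
>>> kalendar.stepdays n: 31
:: 1891-08-07
>>> archive.scanf p: /
:: [bib_is, li, ragrunu, stismoba, tosta/]

Answer: 1891-08-07


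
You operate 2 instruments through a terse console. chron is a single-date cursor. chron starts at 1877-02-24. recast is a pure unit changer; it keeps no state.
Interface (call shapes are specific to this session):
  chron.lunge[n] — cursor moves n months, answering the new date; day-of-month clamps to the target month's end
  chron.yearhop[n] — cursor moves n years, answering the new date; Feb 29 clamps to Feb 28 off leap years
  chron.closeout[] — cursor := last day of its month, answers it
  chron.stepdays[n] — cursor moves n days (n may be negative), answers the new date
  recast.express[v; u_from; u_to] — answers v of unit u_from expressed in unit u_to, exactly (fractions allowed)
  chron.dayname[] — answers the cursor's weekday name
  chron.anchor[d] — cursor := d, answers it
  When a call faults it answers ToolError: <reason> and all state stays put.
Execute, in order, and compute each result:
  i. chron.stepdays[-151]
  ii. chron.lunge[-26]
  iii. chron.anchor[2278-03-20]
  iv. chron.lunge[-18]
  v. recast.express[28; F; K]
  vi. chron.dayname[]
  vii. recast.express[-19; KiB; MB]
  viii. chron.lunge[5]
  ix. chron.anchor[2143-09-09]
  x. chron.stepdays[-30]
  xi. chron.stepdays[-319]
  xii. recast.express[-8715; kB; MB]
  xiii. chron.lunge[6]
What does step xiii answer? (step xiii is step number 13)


Answer: 2143-03-25

Derivation:
% chron.stepdays(n='-151') => 1876-09-26
% chron.lunge(n='-26') => 1874-07-26
% chron.anchor(d='2278-03-20') => 2278-03-20
% chron.lunge(n='-18') => 2276-09-20
% recast.express(v='28', u_from='F', u_to='K') => 48767/180
% chron.dayname() => Wednesday
% recast.express(v='-19', u_from='KiB', u_to='MB') => -304/15625
% chron.lunge(n='5') => 2277-02-20
% chron.anchor(d='2143-09-09') => 2143-09-09
% chron.stepdays(n='-30') => 2143-08-10
% chron.stepdays(n='-319') => 2142-09-25
% recast.express(v='-8715', u_from='kB', u_to='MB') => -1743/200
% chron.lunge(n='6') => 2143-03-25


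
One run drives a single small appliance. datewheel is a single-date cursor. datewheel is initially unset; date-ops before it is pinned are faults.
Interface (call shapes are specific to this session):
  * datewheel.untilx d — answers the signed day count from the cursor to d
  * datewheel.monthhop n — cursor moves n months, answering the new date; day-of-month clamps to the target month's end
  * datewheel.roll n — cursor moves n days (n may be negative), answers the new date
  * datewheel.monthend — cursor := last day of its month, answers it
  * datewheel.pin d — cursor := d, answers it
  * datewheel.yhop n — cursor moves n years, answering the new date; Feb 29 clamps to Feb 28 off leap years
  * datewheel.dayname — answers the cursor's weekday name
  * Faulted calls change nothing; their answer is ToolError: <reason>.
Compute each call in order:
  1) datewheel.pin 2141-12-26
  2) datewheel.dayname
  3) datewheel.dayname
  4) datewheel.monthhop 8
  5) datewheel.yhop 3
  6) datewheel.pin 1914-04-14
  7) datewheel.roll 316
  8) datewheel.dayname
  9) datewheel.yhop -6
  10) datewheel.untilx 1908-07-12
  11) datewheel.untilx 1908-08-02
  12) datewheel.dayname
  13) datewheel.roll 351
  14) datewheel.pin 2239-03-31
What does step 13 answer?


Answer: 1910-02-10

Derivation:
→ datewheel.pin(d='2141-12-26')
← 2141-12-26
→ datewheel.dayname()
← Tuesday
→ datewheel.dayname()
← Tuesday
→ datewheel.monthhop(n='8')
← 2142-08-26
→ datewheel.yhop(n='3')
← 2145-08-26
→ datewheel.pin(d='1914-04-14')
← 1914-04-14
→ datewheel.roll(n='316')
← 1915-02-24
→ datewheel.dayname()
← Wednesday
→ datewheel.yhop(n='-6')
← 1909-02-24
→ datewheel.untilx(d='1908-07-12')
← -227
→ datewheel.untilx(d='1908-08-02')
← -206
→ datewheel.dayname()
← Wednesday
→ datewheel.roll(n='351')
← 1910-02-10
→ datewheel.pin(d='2239-03-31')
← 2239-03-31


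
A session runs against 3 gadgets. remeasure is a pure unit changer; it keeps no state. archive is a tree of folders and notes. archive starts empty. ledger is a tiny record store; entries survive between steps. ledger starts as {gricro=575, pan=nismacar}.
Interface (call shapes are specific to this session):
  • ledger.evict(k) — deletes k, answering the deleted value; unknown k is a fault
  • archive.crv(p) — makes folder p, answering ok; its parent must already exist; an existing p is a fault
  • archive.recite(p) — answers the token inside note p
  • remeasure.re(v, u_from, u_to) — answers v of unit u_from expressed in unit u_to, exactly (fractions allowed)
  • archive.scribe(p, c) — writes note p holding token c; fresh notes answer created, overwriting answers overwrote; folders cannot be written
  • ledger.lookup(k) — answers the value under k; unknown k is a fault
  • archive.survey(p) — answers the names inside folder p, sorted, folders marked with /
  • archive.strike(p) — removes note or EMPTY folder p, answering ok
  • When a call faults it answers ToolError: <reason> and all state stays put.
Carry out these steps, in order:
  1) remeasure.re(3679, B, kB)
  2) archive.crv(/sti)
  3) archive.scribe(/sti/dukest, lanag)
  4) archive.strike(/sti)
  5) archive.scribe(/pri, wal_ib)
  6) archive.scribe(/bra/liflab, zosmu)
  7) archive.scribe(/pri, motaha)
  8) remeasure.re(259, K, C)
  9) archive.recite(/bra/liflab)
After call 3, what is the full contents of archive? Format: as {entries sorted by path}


Answer: {sti/, sti/dukest=lanag}

Derivation:
Invoking re using v: 3679, u_from: B, u_to: kB, — result: 3679/1000.
Calling crv using p: /sti, and observe ok.
Then scribe using p: /sti/dukest, c: lanag, and get created.
Using strike using p: /sti, yielding ToolError: not empty.
I invoke scribe using p: /pri, c: wal_ib: created.
Now I run scribe using p: /bra/liflab, c: zosmu, → ToolError: no parent.
Using scribe using p: /pri, c: motaha, and observe overwrote.
Now I run re using v: 259, u_from: K, u_to: C, giving -283/20.
Next I call recite using p: /bra/liflab, and observe ToolError: not found.


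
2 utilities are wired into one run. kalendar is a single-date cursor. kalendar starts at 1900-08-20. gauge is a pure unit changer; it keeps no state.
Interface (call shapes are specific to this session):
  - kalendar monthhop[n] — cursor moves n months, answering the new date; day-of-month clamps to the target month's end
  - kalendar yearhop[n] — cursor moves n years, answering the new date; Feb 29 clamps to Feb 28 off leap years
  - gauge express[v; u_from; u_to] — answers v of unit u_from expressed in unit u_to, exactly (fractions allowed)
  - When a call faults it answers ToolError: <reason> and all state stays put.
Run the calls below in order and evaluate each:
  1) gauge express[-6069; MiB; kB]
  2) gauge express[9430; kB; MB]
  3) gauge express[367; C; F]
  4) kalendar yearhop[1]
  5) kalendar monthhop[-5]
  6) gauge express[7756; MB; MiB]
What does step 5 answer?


Answer: 1901-03-20

Derivation:
[in] gauge express v: -6069 u_from: MiB u_to: kB
[out] -795475968/125
[in] gauge express v: 9430 u_from: kB u_to: MB
[out] 943/100
[in] gauge express v: 367 u_from: C u_to: F
[out] 3463/5
[in] kalendar yearhop n: 1
[out] 1901-08-20
[in] kalendar monthhop n: -5
[out] 1901-03-20
[in] gauge express v: 7756 u_from: MB u_to: MiB
[out] 30296875/4096


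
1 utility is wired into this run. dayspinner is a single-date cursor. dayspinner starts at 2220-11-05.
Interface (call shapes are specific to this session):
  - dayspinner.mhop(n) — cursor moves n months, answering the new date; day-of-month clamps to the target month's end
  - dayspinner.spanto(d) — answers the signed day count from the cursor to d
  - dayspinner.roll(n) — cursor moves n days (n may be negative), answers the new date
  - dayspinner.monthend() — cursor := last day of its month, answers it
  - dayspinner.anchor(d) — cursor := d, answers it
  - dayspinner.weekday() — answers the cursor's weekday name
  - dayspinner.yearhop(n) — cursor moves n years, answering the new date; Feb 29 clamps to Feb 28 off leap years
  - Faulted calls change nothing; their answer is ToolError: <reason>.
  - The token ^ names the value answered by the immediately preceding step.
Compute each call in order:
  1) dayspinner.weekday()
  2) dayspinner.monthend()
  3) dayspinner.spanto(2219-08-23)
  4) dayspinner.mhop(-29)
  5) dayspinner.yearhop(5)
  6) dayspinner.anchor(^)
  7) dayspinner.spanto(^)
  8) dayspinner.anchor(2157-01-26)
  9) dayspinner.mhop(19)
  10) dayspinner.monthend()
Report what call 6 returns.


→ dayspinner.weekday()
← Sunday
→ dayspinner.monthend()
← 2220-11-30
→ dayspinner.spanto(d='2219-08-23')
← -465
→ dayspinner.mhop(n='-29')
← 2218-06-30
→ dayspinner.yearhop(n='5')
← 2223-06-30
→ dayspinner.anchor(d='^')
← 2223-06-30
→ dayspinner.spanto(d='^')
← 0
→ dayspinner.anchor(d='2157-01-26')
← 2157-01-26
→ dayspinner.mhop(n='19')
← 2158-08-26
→ dayspinner.monthend()
← 2158-08-31

Answer: 2223-06-30


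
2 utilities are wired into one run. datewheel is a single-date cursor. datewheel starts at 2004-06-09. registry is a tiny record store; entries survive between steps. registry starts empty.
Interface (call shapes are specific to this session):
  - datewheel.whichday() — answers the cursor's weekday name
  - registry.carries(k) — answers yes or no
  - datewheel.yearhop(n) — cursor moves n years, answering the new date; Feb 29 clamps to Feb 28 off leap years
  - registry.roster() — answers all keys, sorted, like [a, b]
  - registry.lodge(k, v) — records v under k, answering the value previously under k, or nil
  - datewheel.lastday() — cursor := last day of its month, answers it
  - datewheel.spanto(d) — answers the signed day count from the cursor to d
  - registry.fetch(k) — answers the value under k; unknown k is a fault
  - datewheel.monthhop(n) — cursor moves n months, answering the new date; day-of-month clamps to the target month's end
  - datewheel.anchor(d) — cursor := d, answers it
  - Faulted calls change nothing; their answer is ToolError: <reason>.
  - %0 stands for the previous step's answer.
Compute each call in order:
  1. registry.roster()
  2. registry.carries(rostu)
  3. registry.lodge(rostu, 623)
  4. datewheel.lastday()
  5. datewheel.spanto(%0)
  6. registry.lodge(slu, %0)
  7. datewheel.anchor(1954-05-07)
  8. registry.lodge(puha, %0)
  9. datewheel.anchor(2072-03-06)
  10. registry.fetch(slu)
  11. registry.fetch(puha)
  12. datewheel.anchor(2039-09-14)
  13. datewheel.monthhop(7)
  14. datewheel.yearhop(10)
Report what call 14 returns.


Answer: 2050-04-14

Derivation:
% 1. registry.roster() => []
% 2. registry.carries(k→rostu) => no
% 3. registry.lodge(k→rostu, v→623) => nil
% 4. datewheel.lastday() => 2004-06-30
% 5. datewheel.spanto(d→%0) => 0
% 6. registry.lodge(k→slu, v→%0) => nil
% 7. datewheel.anchor(d→1954-05-07) => 1954-05-07
% 8. registry.lodge(k→puha, v→%0) => nil
% 9. datewheel.anchor(d→2072-03-06) => 2072-03-06
% 10. registry.fetch(k→slu) => 0
% 11. registry.fetch(k→puha) => 1954-05-07
% 12. datewheel.anchor(d→2039-09-14) => 2039-09-14
% 13. datewheel.monthhop(n→7) => 2040-04-14
% 14. datewheel.yearhop(n→10) => 2050-04-14


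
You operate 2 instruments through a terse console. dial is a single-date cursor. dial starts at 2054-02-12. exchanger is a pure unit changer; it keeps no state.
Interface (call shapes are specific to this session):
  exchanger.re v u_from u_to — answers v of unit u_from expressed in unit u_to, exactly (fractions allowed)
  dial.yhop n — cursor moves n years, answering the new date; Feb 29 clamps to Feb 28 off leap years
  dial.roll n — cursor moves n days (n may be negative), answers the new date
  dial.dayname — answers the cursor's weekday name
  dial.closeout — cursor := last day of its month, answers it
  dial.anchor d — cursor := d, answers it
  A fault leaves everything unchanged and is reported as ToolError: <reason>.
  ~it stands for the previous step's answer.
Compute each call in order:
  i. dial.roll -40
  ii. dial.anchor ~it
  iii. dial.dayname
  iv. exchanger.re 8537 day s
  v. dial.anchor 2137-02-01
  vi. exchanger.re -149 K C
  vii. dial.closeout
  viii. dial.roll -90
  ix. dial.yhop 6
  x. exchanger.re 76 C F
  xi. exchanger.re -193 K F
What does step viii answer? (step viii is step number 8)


==> roll(-40)
<== 2054-01-03
==> anchor(~it)
<== 2054-01-03
==> dayname()
<== Saturday
==> re(8537, day, s)
<== 737596800
==> anchor(2137-02-01)
<== 2137-02-01
==> re(-149, K, C)
<== -8443/20
==> closeout()
<== 2137-02-28
==> roll(-90)
<== 2136-11-30
==> yhop(6)
<== 2142-11-30
==> re(76, C, F)
<== 844/5
==> re(-193, K, F)
<== -80707/100

Answer: 2136-11-30


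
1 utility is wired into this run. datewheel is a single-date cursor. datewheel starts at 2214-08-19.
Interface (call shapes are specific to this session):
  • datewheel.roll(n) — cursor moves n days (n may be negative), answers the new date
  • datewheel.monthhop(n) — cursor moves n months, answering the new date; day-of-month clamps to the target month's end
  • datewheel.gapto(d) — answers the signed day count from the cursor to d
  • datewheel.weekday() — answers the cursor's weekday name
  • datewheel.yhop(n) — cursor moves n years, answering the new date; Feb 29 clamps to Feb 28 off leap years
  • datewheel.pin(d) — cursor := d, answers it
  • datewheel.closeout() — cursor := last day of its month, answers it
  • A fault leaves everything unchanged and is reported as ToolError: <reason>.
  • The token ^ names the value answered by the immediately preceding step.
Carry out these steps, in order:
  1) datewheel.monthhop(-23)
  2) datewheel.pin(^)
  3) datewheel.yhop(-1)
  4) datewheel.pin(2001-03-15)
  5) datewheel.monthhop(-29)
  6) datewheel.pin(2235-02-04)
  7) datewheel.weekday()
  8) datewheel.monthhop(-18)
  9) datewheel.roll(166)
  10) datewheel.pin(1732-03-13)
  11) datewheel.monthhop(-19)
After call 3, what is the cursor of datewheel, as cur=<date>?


Answer: cur=2211-09-19

Derivation:
·→ monthhop(n=-23)
·← 2212-09-19
·→ pin(d=^)
·← 2212-09-19
·→ yhop(n=-1)
·← 2211-09-19
·→ pin(d=2001-03-15)
·← 2001-03-15
·→ monthhop(n=-29)
·← 1998-10-15
·→ pin(d=2235-02-04)
·← 2235-02-04
·→ weekday()
·← Wednesday
·→ monthhop(n=-18)
·← 2233-08-04
·→ roll(n=166)
·← 2234-01-17
·→ pin(d=1732-03-13)
·← 1732-03-13
·→ monthhop(n=-19)
·← 1730-08-13


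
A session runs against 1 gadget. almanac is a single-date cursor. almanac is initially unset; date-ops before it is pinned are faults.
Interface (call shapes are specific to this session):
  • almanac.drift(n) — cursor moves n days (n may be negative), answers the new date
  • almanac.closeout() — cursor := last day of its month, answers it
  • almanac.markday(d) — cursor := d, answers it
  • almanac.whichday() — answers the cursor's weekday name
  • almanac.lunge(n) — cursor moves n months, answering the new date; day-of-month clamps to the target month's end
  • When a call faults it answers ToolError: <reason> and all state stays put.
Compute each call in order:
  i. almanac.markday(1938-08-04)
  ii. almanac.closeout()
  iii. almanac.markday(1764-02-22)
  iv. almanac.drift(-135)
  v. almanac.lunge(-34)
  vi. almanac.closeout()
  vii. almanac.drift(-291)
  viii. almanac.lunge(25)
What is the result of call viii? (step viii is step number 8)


# markday(d='1938-08-04') ~> 1938-08-04
# closeout() ~> 1938-08-31
# markday(d='1764-02-22') ~> 1764-02-22
# drift(n='-135') ~> 1763-10-10
# lunge(n='-34') ~> 1760-12-10
# closeout() ~> 1760-12-31
# drift(n='-291') ~> 1760-03-15
# lunge(n='25') ~> 1762-04-15

Answer: 1762-04-15


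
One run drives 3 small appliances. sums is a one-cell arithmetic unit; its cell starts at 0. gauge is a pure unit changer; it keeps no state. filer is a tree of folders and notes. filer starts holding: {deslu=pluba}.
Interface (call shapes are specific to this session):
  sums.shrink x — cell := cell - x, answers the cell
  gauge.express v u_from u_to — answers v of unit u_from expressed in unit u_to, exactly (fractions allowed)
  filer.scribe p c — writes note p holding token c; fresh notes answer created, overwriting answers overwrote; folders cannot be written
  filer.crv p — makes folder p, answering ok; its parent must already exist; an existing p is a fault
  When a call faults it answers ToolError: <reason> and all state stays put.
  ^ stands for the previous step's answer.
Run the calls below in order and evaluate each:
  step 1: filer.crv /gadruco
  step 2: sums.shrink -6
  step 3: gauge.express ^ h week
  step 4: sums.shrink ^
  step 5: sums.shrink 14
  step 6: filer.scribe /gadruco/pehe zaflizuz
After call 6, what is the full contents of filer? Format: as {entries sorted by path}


Answer: {deslu=pluba, gadruco/, gadruco/pehe=zaflizuz}

Derivation:
% filer.crv p→/gadruco
:: ok
% sums.shrink x→-6
:: 6
% gauge.express v→^ u_from→h u_to→week
:: 1/28
% sums.shrink x→^
:: 167/28
% sums.shrink x→14
:: -225/28
% filer.scribe p→/gadruco/pehe c→zaflizuz
:: created


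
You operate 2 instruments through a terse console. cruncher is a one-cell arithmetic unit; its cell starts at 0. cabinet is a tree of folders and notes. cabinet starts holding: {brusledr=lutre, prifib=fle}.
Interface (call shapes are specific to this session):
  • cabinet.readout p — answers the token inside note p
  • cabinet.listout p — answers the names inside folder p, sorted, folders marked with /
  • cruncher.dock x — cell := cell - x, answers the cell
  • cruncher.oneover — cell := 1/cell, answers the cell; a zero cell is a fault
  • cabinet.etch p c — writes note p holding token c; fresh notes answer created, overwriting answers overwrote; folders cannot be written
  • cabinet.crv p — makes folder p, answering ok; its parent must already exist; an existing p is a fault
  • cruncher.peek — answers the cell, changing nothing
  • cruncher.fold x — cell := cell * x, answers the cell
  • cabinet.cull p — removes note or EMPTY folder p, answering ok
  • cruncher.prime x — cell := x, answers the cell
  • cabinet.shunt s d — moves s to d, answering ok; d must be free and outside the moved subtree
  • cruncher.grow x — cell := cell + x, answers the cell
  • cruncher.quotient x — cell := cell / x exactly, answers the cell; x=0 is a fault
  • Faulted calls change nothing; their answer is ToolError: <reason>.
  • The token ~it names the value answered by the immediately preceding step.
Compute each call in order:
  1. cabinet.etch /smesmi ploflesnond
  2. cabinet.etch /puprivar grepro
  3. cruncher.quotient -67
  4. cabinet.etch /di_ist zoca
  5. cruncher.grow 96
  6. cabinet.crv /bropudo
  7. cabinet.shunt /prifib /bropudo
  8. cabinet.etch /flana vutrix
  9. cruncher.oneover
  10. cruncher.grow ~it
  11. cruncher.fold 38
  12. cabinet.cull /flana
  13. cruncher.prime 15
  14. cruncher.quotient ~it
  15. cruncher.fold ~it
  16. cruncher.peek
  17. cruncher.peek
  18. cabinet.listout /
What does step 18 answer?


Answer: [bropudo/, brusledr, di_ist, prifib, puprivar, smesmi]

Derivation:
I call cabinet.etch with p: /smesmi, c: ploflesnond, yielding created.
I invoke cabinet.etch with p: /puprivar, c: grepro, and get created.
Invoking cruncher.quotient with x: -67, and see 0.
Invoking cabinet.etch with p: /di_ist, c: zoca: created.
Now I run cruncher.grow with x: 96, giving 96.
I try cabinet.crv with p: /bropudo, and see ok.
Calling cabinet.shunt with s: /prifib, d: /bropudo, giving ToolError: exists.
I invoke cabinet.etch with p: /flana, c: vutrix: created.
Using cruncher.oneover, → 1/96.
I try cruncher.grow with x: ~it, and see 1/48.
I try cruncher.fold with x: 38, which returns 19/24.
Now I run cabinet.cull with p: /flana, → ok.
Then cruncher.prime with x: 15, giving 15.
Next I call cruncher.quotient with x: ~it, — result: 1.
Now I run cruncher.fold with x: ~it, yielding 1.
Then cruncher.peek, → 1.
Now I run cruncher.peek, which returns 1.
Then cabinet.listout with p: /, giving [bropudo/, brusledr, di_ist, prifib, puprivar, smesmi].


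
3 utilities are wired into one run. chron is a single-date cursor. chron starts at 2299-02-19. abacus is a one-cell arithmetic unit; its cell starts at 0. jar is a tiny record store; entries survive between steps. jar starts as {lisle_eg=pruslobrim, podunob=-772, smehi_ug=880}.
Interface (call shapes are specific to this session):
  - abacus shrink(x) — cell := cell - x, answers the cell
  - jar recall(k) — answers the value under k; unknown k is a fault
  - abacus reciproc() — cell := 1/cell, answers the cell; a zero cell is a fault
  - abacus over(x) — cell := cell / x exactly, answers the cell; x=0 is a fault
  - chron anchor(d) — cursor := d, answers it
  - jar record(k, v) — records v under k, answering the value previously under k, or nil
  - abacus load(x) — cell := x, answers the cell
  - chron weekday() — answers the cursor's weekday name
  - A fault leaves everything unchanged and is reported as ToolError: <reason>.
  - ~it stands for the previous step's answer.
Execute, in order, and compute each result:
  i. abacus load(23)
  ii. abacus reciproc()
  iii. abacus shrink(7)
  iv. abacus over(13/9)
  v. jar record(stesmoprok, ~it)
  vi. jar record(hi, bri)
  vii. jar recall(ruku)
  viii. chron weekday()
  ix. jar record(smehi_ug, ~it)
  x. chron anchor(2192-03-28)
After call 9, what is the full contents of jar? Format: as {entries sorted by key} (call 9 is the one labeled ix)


Act: abacus load[x→23]
Obs: 23
Act: abacus reciproc[]
Obs: 1/23
Act: abacus shrink[x→7]
Obs: -160/23
Act: abacus over[x→13/9]
Obs: -1440/299
Act: jar record[k→stesmoprok; v→~it]
Obs: nil
Act: jar record[k→hi; v→bri]
Obs: nil
Act: jar recall[k→ruku]
Obs: ToolError: no such key ruku
Act: chron weekday[]
Obs: Sunday
Act: jar record[k→smehi_ug; v→~it]
Obs: 880
Act: chron anchor[d→2192-03-28]
Obs: 2192-03-28

Answer: {hi=bri, lisle_eg=pruslobrim, podunob=-772, smehi_ug=Sunday, stesmoprok=-1440/299}


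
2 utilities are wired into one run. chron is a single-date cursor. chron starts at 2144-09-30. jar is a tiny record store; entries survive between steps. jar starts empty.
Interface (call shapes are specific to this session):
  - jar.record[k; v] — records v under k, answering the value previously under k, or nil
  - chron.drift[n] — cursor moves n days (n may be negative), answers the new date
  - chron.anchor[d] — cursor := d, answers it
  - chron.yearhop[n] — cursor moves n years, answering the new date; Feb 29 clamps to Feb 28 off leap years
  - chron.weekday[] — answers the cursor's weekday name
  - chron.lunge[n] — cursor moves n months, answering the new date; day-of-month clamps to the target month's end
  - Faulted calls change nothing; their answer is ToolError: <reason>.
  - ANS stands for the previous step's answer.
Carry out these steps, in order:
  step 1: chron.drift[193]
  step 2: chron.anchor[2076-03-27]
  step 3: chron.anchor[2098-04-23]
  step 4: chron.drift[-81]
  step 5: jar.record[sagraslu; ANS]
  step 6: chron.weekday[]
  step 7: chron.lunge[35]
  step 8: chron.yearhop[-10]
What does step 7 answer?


Step: drift[n→193]
Result: 2145-04-11
Step: anchor[d→2076-03-27]
Result: 2076-03-27
Step: anchor[d→2098-04-23]
Result: 2098-04-23
Step: drift[n→-81]
Result: 2098-02-01
Step: record[k→sagraslu; v→ANS]
Result: nil
Step: weekday[]
Result: Saturday
Step: lunge[n→35]
Result: 2101-01-01
Step: yearhop[n→-10]
Result: 2091-01-01

Answer: 2101-01-01


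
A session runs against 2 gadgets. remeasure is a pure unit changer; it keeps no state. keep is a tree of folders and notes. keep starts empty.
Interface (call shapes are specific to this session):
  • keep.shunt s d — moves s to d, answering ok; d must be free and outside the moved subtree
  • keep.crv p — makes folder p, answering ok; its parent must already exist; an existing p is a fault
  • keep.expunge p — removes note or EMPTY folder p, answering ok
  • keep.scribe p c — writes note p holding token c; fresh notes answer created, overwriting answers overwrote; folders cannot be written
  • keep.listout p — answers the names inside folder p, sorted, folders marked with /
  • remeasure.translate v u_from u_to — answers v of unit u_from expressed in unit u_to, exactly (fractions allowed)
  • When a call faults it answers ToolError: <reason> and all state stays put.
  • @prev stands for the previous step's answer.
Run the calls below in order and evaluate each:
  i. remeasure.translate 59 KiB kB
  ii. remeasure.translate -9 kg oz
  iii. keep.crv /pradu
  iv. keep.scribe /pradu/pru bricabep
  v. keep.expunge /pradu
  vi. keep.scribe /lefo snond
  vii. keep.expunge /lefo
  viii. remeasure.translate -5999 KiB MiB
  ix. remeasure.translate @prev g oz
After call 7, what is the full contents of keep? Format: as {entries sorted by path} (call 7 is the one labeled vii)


Invoking translate with v→59, u_from→KiB, u_to→kB, which returns 7552/125.
Calling translate with v→-9, u_from→kg, u_to→oz: -14400000000/45359237.
Next I call crv with p→/pradu, yielding ok.
I use scribe with p→/pradu/pru, c→bricabep, and see created.
I run expunge with p→/pradu, and get ToolError: not empty.
I run scribe with p→/lefo, c→snond, → created.
I call expunge with p→/lefo, and see ok.
I call translate with v→-5999, u_from→KiB, u_to→MiB, — result: -5999/1024.
I call translate with v→@prev, u_from→g, u_to→oz, yielding -2678125/12959782.

Answer: {pradu/, pradu/pru=bricabep}
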